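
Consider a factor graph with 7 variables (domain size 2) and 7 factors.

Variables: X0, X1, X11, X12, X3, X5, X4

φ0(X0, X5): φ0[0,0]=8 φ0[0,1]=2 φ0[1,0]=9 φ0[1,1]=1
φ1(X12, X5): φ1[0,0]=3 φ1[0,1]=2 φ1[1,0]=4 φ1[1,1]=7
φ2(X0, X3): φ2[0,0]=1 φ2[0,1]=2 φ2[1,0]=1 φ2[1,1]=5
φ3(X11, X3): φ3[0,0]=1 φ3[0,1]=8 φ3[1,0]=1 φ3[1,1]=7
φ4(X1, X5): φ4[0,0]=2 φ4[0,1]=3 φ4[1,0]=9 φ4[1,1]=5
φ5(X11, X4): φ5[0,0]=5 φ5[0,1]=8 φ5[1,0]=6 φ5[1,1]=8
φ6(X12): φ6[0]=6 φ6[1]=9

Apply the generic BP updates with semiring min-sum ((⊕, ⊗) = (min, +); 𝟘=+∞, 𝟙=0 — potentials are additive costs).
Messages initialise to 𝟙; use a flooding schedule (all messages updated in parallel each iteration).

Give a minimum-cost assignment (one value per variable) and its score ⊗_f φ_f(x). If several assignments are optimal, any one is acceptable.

init: all messages = 𝟙 over 2 values
r1 m[φ0→X0] = [2, 1]
r1 m[φ0→X5] = [8, 1]
r1 m[φ1→X12] = [2, 4]
r1 m[φ1→X5] = [3, 2]
r1 m[φ2→X0] = [1, 1]
r1 m[φ2→X3] = [1, 2]
r1 m[φ3→X11] = [1, 1]
r1 m[φ3→X3] = [1, 7]
r1 m[φ4→X1] = [2, 5]
r1 m[φ4→X5] = [2, 3]
r1 m[φ5→X11] = [5, 6]
r1 m[φ5→X4] = [5, 8]
r1 m[φ6→X12] = [6, 9]
r1 m[X0→φ0] = [0, 0]
r1 m[X0→φ2] = [0, 0]
r1 m[X1→φ4] = [0, 0]
r1 m[X11→φ3] = [0, 0]
r1 m[X11→φ5] = [0, 0]
r1 m[X12→φ1] = [0, 0]
r1 m[X12→φ6] = [0, 0]
r1 m[X3→φ2] = [0, 0]
r1 m[X3→φ3] = [0, 0]
r1 m[X5→φ0] = [0, 0]
r1 m[X5→φ1] = [0, 0]
r1 m[X5→φ4] = [0, 0]
r1 m[X4→φ5] = [0, 0]
r2 m[φ0→X0] = [2, 1]
r2 m[φ0→X5] = [8, 1]
r2 m[φ1→X12] = [2, 4]
r2 m[φ1→X5] = [3, 2]
r2 m[φ2→X0] = [1, 1]
r2 m[φ2→X3] = [1, 2]
r2 m[φ3→X11] = [1, 1]
r2 m[φ3→X3] = [1, 7]
r2 m[φ4→X1] = [2, 5]
r2 m[φ4→X5] = [2, 3]
r2 m[φ5→X11] = [5, 6]
r2 m[φ5→X4] = [5, 8]
r2 m[φ6→X12] = [6, 9]
r2 m[X0→φ0] = [1, 1]
r2 m[X0→φ2] = [2, 1]
r2 m[X1→φ4] = [0, 0]
r2 m[X11→φ3] = [5, 6]
r2 m[X11→φ5] = [1, 1]
r2 m[X12→φ1] = [6, 9]
r2 m[X12→φ6] = [2, 4]
r2 m[X3→φ2] = [1, 7]
r2 m[X3→φ3] = [1, 2]
r2 m[X5→φ0] = [5, 5]
r2 m[X5→φ1] = [10, 4]
r2 m[X5→φ4] = [11, 3]
r2 m[X4→φ5] = [0, 0]
r3 m[φ0→X0] = [7, 6]
r3 m[φ0→X5] = [9, 2]
r3 m[φ1→X12] = [6, 11]
r3 m[φ1→X5] = [9, 8]
r3 m[φ2→X0] = [2, 2]
r3 m[φ2→X3] = [2, 4]
r3 m[φ3→X11] = [2, 2]
r3 m[φ3→X3] = [6, 13]
r3 m[φ4→X1] = [6, 8]
r3 m[φ4→X5] = [2, 3]
r3 m[φ5→X11] = [5, 6]
r3 m[φ5→X4] = [6, 9]
r3 m[φ6→X12] = [6, 9]
r3 m[X0→φ0] = [1, 1]
r3 m[X0→φ2] = [2, 1]
r3 m[X1→φ4] = [0, 0]
r3 m[X11→φ3] = [5, 6]
r3 m[X11→φ5] = [1, 1]
r3 m[X12→φ1] = [6, 9]
r3 m[X12→φ6] = [2, 4]
r3 m[X3→φ2] = [1, 7]
r3 m[X3→φ3] = [1, 2]
r3 m[X5→φ0] = [5, 5]
r3 m[X5→φ1] = [10, 4]
r3 m[X5→φ4] = [11, 3]
r3 m[X4→φ5] = [0, 0]
r4 m[φ0→X0] = [7, 6]
r4 m[φ0→X5] = [9, 2]
r4 m[φ1→X12] = [6, 11]
r4 m[φ1→X5] = [9, 8]
r4 m[φ2→X0] = [2, 2]
r4 m[φ2→X3] = [2, 4]
r4 m[φ3→X11] = [2, 2]
r4 m[φ3→X3] = [6, 13]
r4 m[φ4→X1] = [6, 8]
r4 m[φ4→X5] = [2, 3]
r4 m[φ5→X11] = [5, 6]
r4 m[φ5→X4] = [6, 9]
r4 m[φ6→X12] = [6, 9]
r4 m[X0→φ0] = [2, 2]
r4 m[X0→φ2] = [7, 6]
r4 m[X1→φ4] = [0, 0]
r4 m[X11→φ3] = [5, 6]
r4 m[X11→φ5] = [2, 2]
r4 m[X12→φ1] = [6, 9]
r4 m[X12→φ6] = [6, 11]
r4 m[X3→φ2] = [6, 13]
r4 m[X3→φ3] = [2, 4]
r4 m[X5→φ0] = [11, 11]
r4 m[X5→φ1] = [11, 5]
r4 m[X5→φ4] = [18, 10]
r4 m[X4→φ5] = [0, 0]
r5 m[φ0→X0] = [13, 12]
r5 m[φ0→X5] = [10, 3]
r5 m[φ1→X12] = [7, 12]
r5 m[φ1→X5] = [9, 8]
r5 m[φ2→X0] = [7, 7]
r5 m[φ2→X3] = [7, 9]
r5 m[φ3→X11] = [3, 3]
r5 m[φ3→X3] = [6, 13]
r5 m[φ4→X1] = [13, 15]
r5 m[φ4→X5] = [2, 3]
r5 m[φ5→X11] = [5, 6]
r5 m[φ5→X4] = [7, 10]
r5 m[φ6→X12] = [6, 9]
r5 m[X0→φ0] = [2, 2]
r5 m[X0→φ2] = [7, 6]
r5 m[X1→φ4] = [0, 0]
r5 m[X11→φ3] = [5, 6]
r5 m[X11→φ5] = [2, 2]
r5 m[X12→φ1] = [6, 9]
r5 m[X12→φ6] = [6, 11]
r5 m[X3→φ2] = [6, 13]
r5 m[X3→φ3] = [2, 4]
r5 m[X5→φ0] = [11, 11]
r5 m[X5→φ1] = [11, 5]
r5 m[X5→φ4] = [18, 10]
r5 m[X4→φ5] = [0, 0]
r6 m[φ0→X0] = [13, 12]
r6 m[φ0→X5] = [10, 3]
r6 m[φ1→X12] = [7, 12]
r6 m[φ1→X5] = [9, 8]
r6 m[φ2→X0] = [7, 7]
r6 m[φ2→X3] = [7, 9]
r6 m[φ3→X11] = [3, 3]
r6 m[φ3→X3] = [6, 13]
r6 m[φ4→X1] = [13, 15]
r6 m[φ4→X5] = [2, 3]
r6 m[φ5→X11] = [5, 6]
r6 m[φ5→X4] = [7, 10]
r6 m[φ6→X12] = [6, 9]
r6 m[X0→φ0] = [7, 7]
r6 m[X0→φ2] = [13, 12]
r6 m[X1→φ4] = [0, 0]
r6 m[X11→φ3] = [5, 6]
r6 m[X11→φ5] = [3, 3]
r6 m[X12→φ1] = [6, 9]
r6 m[X12→φ6] = [7, 12]
r6 m[X3→φ2] = [6, 13]
r6 m[X3→φ3] = [7, 9]
r6 m[X5→φ0] = [11, 11]
r6 m[X5→φ1] = [12, 6]
r6 m[X5→φ4] = [19, 11]
r6 m[X4→φ5] = [0, 0]
r7 m[φ0→X0] = [13, 12]
r7 m[φ0→X5] = [15, 8]
r7 m[φ1→X12] = [8, 13]
r7 m[φ1→X5] = [9, 8]
r7 m[φ2→X0] = [7, 7]
r7 m[φ2→X3] = [13, 15]
r7 m[φ3→X11] = [8, 8]
r7 m[φ3→X3] = [6, 13]
r7 m[φ4→X1] = [14, 16]
r7 m[φ4→X5] = [2, 3]
r7 m[φ5→X11] = [5, 6]
r7 m[φ5→X4] = [8, 11]
r7 m[φ6→X12] = [6, 9]
r7 m[X0→φ0] = [7, 7]
r7 m[X0→φ2] = [13, 12]
r7 m[X1→φ4] = [0, 0]
r7 m[X11→φ3] = [5, 6]
r7 m[X11→φ5] = [3, 3]
r7 m[X12→φ1] = [6, 9]
r7 m[X12→φ6] = [7, 12]
r7 m[X3→φ2] = [6, 13]
r7 m[X3→φ3] = [7, 9]
r7 m[X5→φ0] = [11, 11]
r7 m[X5→φ1] = [12, 6]
r7 m[X5→φ4] = [19, 11]
r7 m[X4→φ5] = [0, 0]
r8 m[φ0→X0] = [13, 12]
r8 m[φ0→X5] = [15, 8]
r8 m[φ1→X12] = [8, 13]
r8 m[φ1→X5] = [9, 8]
r8 m[φ2→X0] = [7, 7]
r8 m[φ2→X3] = [13, 15]
r8 m[φ3→X11] = [8, 8]
r8 m[φ3→X3] = [6, 13]
r8 m[φ4→X1] = [14, 16]
r8 m[φ4→X5] = [2, 3]
r8 m[φ5→X11] = [5, 6]
r8 m[φ5→X4] = [8, 11]
r8 m[φ6→X12] = [6, 9]
r8 m[X0→φ0] = [7, 7]
r8 m[X0→φ2] = [13, 12]
r8 m[X1→φ4] = [0, 0]
r8 m[X11→φ3] = [5, 6]
r8 m[X11→φ5] = [8, 8]
r8 m[X12→φ1] = [6, 9]
r8 m[X12→φ6] = [8, 13]
r8 m[X3→φ2] = [6, 13]
r8 m[X3→φ3] = [13, 15]
r8 m[X5→φ0] = [11, 11]
r8 m[X5→φ1] = [17, 11]
r8 m[X5→φ4] = [24, 16]
r8 m[X4→φ5] = [0, 0]
r9 m[φ0→X0] = [13, 12]
r9 m[φ0→X5] = [15, 8]
r9 m[φ1→X12] = [13, 18]
r9 m[φ1→X5] = [9, 8]
r9 m[φ2→X0] = [7, 7]
r9 m[φ2→X3] = [13, 15]
r9 m[φ3→X11] = [14, 14]
r9 m[φ3→X3] = [6, 13]
r9 m[φ4→X1] = [19, 21]
r9 m[φ4→X5] = [2, 3]
r9 m[φ5→X11] = [5, 6]
r9 m[φ5→X4] = [13, 16]
r9 m[φ6→X12] = [6, 9]
r9 m[X0→φ0] = [7, 7]
r9 m[X0→φ2] = [13, 12]
r9 m[X1→φ4] = [0, 0]
r9 m[X11→φ3] = [5, 6]
r9 m[X11→φ5] = [8, 8]
r9 m[X12→φ1] = [6, 9]
r9 m[X12→φ6] = [8, 13]
r9 m[X3→φ2] = [6, 13]
r9 m[X3→φ3] = [13, 15]
r9 m[X5→φ0] = [11, 11]
r9 m[X5→φ1] = [17, 11]
r9 m[X5→φ4] = [24, 16]
r9 m[X4→φ5] = [0, 0]
r10 m[φ0→X0] = [13, 12]
r10 m[φ0→X5] = [15, 8]
r10 m[φ1→X12] = [13, 18]
r10 m[φ1→X5] = [9, 8]
r10 m[φ2→X0] = [7, 7]
r10 m[φ2→X3] = [13, 15]
r10 m[φ3→X11] = [14, 14]
r10 m[φ3→X3] = [6, 13]
r10 m[φ4→X1] = [19, 21]
r10 m[φ4→X5] = [2, 3]
r10 m[φ5→X11] = [5, 6]
r10 m[φ5→X4] = [13, 16]
r10 m[φ6→X12] = [6, 9]
r10 m[X0→φ0] = [7, 7]
r10 m[X0→φ2] = [13, 12]
r10 m[X1→φ4] = [0, 0]
r10 m[X11→φ3] = [5, 6]
r10 m[X11→φ5] = [14, 14]
r10 m[X12→φ1] = [6, 9]
r10 m[X12→φ6] = [13, 18]
r10 m[X3→φ2] = [6, 13]
r10 m[X3→φ3] = [13, 15]
r10 m[X5→φ0] = [11, 11]
r10 m[X5→φ1] = [17, 11]
r10 m[X5→φ4] = [24, 16]
r10 m[X4→φ5] = [0, 0]
r11 m[φ0→X0] = [13, 12]
r11 m[φ0→X5] = [15, 8]
r11 m[φ1→X12] = [13, 18]
r11 m[φ1→X5] = [9, 8]
r11 m[φ2→X0] = [7, 7]
r11 m[φ2→X3] = [13, 15]
r11 m[φ3→X11] = [14, 14]
r11 m[φ3→X3] = [6, 13]
r11 m[φ4→X1] = [19, 21]
r11 m[φ4→X5] = [2, 3]
r11 m[φ5→X11] = [5, 6]
r11 m[φ5→X4] = [19, 22]
r11 m[φ6→X12] = [6, 9]
r11 m[X0→φ0] = [7, 7]
r11 m[X0→φ2] = [13, 12]
r11 m[X1→φ4] = [0, 0]
r11 m[X11→φ3] = [5, 6]
r11 m[X11→φ5] = [14, 14]
r11 m[X12→φ1] = [6, 9]
r11 m[X12→φ6] = [13, 18]
r11 m[X3→φ2] = [6, 13]
r11 m[X3→φ3] = [13, 15]
r11 m[X5→φ0] = [11, 11]
r11 m[X5→φ1] = [17, 11]
r11 m[X5→φ4] = [24, 16]
r11 m[X4→φ5] = [0, 0]
r12 m[φ0→X0] = [13, 12]
r12 m[φ0→X5] = [15, 8]
r12 m[φ1→X12] = [13, 18]
r12 m[φ1→X5] = [9, 8]
r12 m[φ2→X0] = [7, 7]
r12 m[φ2→X3] = [13, 15]
r12 m[φ3→X11] = [14, 14]
r12 m[φ3→X3] = [6, 13]
r12 m[φ4→X1] = [19, 21]
r12 m[φ4→X5] = [2, 3]
r12 m[φ5→X11] = [5, 6]
r12 m[φ5→X4] = [19, 22]
r12 m[φ6→X12] = [6, 9]
r12 m[X0→φ0] = [7, 7]
r12 m[X0→φ2] = [13, 12]
r12 m[X1→φ4] = [0, 0]
r12 m[X11→φ3] = [5, 6]
r12 m[X11→φ5] = [14, 14]
r12 m[X12→φ1] = [6, 9]
r12 m[X12→φ6] = [13, 18]
r12 m[X3→φ2] = [6, 13]
r12 m[X3→φ3] = [13, 15]
r12 m[X5→φ0] = [11, 11]
r12 m[X5→φ1] = [17, 11]
r12 m[X5→φ4] = [24, 16]
r12 m[X4→φ5] = [0, 0]
fixed point reached at round 12
traceback from X0: (X0=1, X1=0, X11=0, X12=0, X3=0, X5=1, X4=0), score=19

assignment: (X0=1, X1=0, X11=0, X12=0, X3=0, X5=1, X4=0); score = 19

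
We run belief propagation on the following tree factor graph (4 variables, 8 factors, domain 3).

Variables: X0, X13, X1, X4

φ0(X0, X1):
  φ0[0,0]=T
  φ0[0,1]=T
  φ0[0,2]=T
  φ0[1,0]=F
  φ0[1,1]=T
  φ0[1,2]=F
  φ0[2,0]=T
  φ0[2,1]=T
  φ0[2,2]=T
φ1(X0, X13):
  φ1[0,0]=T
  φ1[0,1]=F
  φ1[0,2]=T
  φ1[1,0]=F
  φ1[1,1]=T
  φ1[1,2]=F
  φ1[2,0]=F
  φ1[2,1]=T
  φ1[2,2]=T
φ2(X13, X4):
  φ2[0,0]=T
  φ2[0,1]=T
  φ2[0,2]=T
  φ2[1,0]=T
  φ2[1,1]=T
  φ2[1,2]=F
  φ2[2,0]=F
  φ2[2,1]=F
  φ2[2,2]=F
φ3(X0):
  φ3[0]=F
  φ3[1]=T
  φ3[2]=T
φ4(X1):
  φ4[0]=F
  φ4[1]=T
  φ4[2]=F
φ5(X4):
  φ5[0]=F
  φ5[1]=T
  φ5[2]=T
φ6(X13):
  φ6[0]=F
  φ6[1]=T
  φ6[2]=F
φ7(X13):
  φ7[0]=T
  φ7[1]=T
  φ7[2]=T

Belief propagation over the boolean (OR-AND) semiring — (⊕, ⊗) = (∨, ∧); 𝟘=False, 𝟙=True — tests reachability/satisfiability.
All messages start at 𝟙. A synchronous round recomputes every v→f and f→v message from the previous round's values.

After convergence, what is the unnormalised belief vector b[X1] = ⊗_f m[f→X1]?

init: all messages = 𝟙 over 3 values
r1 m[φ0→X0] = [T, T, T]
r1 m[φ0→X1] = [T, T, T]
r1 m[φ1→X0] = [T, T, T]
r1 m[φ1→X13] = [T, T, T]
r1 m[φ2→X13] = [T, T, F]
r1 m[φ2→X4] = [T, T, T]
r1 m[φ3→X0] = [F, T, T]
r1 m[φ4→X1] = [F, T, F]
r1 m[φ5→X4] = [F, T, T]
r1 m[φ6→X13] = [F, T, F]
r1 m[φ7→X13] = [T, T, T]
r1 m[X0→φ0] = [T, T, T]
r1 m[X0→φ1] = [T, T, T]
r1 m[X0→φ3] = [T, T, T]
r1 m[X13→φ1] = [T, T, T]
r1 m[X13→φ2] = [T, T, T]
r1 m[X13→φ6] = [T, T, T]
r1 m[X13→φ7] = [T, T, T]
r1 m[X1→φ0] = [T, T, T]
r1 m[X1→φ4] = [T, T, T]
r1 m[X4→φ2] = [T, T, T]
r1 m[X4→φ5] = [T, T, T]
r2 m[φ0→X0] = [T, T, T]
r2 m[φ0→X1] = [T, T, T]
r2 m[φ1→X0] = [T, T, T]
r2 m[φ1→X13] = [T, T, T]
r2 m[φ2→X13] = [T, T, F]
r2 m[φ2→X4] = [T, T, T]
r2 m[φ3→X0] = [F, T, T]
r2 m[φ4→X1] = [F, T, F]
r2 m[φ5→X4] = [F, T, T]
r2 m[φ6→X13] = [F, T, F]
r2 m[φ7→X13] = [T, T, T]
r2 m[X0→φ0] = [F, T, T]
r2 m[X0→φ1] = [F, T, T]
r2 m[X0→φ3] = [T, T, T]
r2 m[X13→φ1] = [F, T, F]
r2 m[X13→φ2] = [F, T, F]
r2 m[X13→φ6] = [T, T, F]
r2 m[X13→φ7] = [F, T, F]
r2 m[X1→φ0] = [F, T, F]
r2 m[X1→φ4] = [T, T, T]
r2 m[X4→φ2] = [F, T, T]
r2 m[X4→φ5] = [T, T, T]
r3 m[φ0→X0] = [T, T, T]
r3 m[φ0→X1] = [T, T, T]
r3 m[φ1→X0] = [F, T, T]
r3 m[φ1→X13] = [F, T, T]
r3 m[φ2→X13] = [T, T, F]
r3 m[φ2→X4] = [T, T, F]
r3 m[φ3→X0] = [F, T, T]
r3 m[φ4→X1] = [F, T, F]
r3 m[φ5→X4] = [F, T, T]
r3 m[φ6→X13] = [F, T, F]
r3 m[φ7→X13] = [T, T, T]
r3 m[X0→φ0] = [F, T, T]
r3 m[X0→φ1] = [F, T, T]
r3 m[X0→φ3] = [T, T, T]
r3 m[X13→φ1] = [F, T, F]
r3 m[X13→φ2] = [F, T, F]
r3 m[X13→φ6] = [T, T, F]
r3 m[X13→φ7] = [F, T, F]
r3 m[X1→φ0] = [F, T, F]
r3 m[X1→φ4] = [T, T, T]
r3 m[X4→φ2] = [F, T, T]
r3 m[X4→φ5] = [T, T, T]
r4 m[φ0→X0] = [T, T, T]
r4 m[φ0→X1] = [T, T, T]
r4 m[φ1→X0] = [F, T, T]
r4 m[φ1→X13] = [F, T, T]
r4 m[φ2→X13] = [T, T, F]
r4 m[φ2→X4] = [T, T, F]
r4 m[φ3→X0] = [F, T, T]
r4 m[φ4→X1] = [F, T, F]
r4 m[φ5→X4] = [F, T, T]
r4 m[φ6→X13] = [F, T, F]
r4 m[φ7→X13] = [T, T, T]
r4 m[X0→φ0] = [F, T, T]
r4 m[X0→φ1] = [F, T, T]
r4 m[X0→φ3] = [F, T, T]
r4 m[X13→φ1] = [F, T, F]
r4 m[X13→φ2] = [F, T, F]
r4 m[X13→φ6] = [F, T, F]
r4 m[X13→φ7] = [F, T, F]
r4 m[X1→φ0] = [F, T, F]
r4 m[X1→φ4] = [T, T, T]
r4 m[X4→φ2] = [F, T, T]
r4 m[X4→φ5] = [T, T, F]
r5 m[φ0→X0] = [T, T, T]
r5 m[φ0→X1] = [T, T, T]
r5 m[φ1→X0] = [F, T, T]
r5 m[φ1→X13] = [F, T, T]
r5 m[φ2→X13] = [T, T, F]
r5 m[φ2→X4] = [T, T, F]
r5 m[φ3→X0] = [F, T, T]
r5 m[φ4→X1] = [F, T, F]
r5 m[φ5→X4] = [F, T, T]
r5 m[φ6→X13] = [F, T, F]
r5 m[φ7→X13] = [T, T, T]
r5 m[X0→φ0] = [F, T, T]
r5 m[X0→φ1] = [F, T, T]
r5 m[X0→φ3] = [F, T, T]
r5 m[X13→φ1] = [F, T, F]
r5 m[X13→φ2] = [F, T, F]
r5 m[X13→φ6] = [F, T, F]
r5 m[X13→φ7] = [F, T, F]
r5 m[X1→φ0] = [F, T, F]
r5 m[X1→φ4] = [T, T, T]
r5 m[X4→φ2] = [F, T, T]
r5 m[X4→φ5] = [T, T, F]
fixed point reached at round 5
b[X1] = ⊗ incoming = [F, T, F]

b[X1] = [F, T, F]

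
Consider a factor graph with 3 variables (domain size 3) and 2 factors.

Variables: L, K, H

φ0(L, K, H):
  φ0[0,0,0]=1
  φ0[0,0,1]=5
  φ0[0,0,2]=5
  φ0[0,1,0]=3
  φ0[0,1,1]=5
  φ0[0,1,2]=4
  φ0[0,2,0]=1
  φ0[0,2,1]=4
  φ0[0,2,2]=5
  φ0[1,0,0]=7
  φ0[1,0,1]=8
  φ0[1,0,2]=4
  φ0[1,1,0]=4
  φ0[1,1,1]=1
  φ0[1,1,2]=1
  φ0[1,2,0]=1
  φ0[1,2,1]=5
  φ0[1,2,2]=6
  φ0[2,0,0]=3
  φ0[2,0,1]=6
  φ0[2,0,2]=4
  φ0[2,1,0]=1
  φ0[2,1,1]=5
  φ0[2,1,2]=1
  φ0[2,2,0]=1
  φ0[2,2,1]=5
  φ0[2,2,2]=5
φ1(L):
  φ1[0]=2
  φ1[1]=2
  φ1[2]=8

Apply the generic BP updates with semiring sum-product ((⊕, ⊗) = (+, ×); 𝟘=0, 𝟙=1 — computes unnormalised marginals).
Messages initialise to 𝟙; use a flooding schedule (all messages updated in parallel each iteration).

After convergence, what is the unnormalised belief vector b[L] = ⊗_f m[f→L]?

b[L] = [66, 74, 248]

init: all messages = 𝟙 over 3 values
r1 m[φ0→L] = [33, 37, 31]
r1 m[φ0→K] = [43, 25, 33]
r1 m[φ0→H] = [22, 44, 35]
r1 m[φ1→L] = [2, 2, 8]
r1 m[L→φ0] = [1, 1, 1]
r1 m[L→φ1] = [1, 1, 1]
r1 m[K→φ0] = [1, 1, 1]
r1 m[H→φ0] = [1, 1, 1]
r2 m[φ0→L] = [33, 37, 31]
r2 m[φ0→K] = [43, 25, 33]
r2 m[φ0→H] = [22, 44, 35]
r2 m[φ1→L] = [2, 2, 8]
r2 m[L→φ0] = [2, 2, 8]
r2 m[L→φ1] = [33, 37, 31]
r2 m[K→φ0] = [1, 1, 1]
r2 m[H→φ0] = [1, 1, 1]
r3 m[φ0→L] = [33, 37, 31]
r3 m[φ0→K] = [164, 92, 132]
r3 m[φ0→H] = [74, 184, 130]
r3 m[φ1→L] = [2, 2, 8]
r3 m[L→φ0] = [2, 2, 8]
r3 m[L→φ1] = [33, 37, 31]
r3 m[K→φ0] = [1, 1, 1]
r3 m[H→φ0] = [1, 1, 1]
r4 m[φ0→L] = [33, 37, 31]
r4 m[φ0→K] = [164, 92, 132]
r4 m[φ0→H] = [74, 184, 130]
r4 m[φ1→L] = [2, 2, 8]
r4 m[L→φ0] = [2, 2, 8]
r4 m[L→φ1] = [33, 37, 31]
r4 m[K→φ0] = [1, 1, 1]
r4 m[H→φ0] = [1, 1, 1]
fixed point reached at round 4
b[L] = ⊗ incoming = [66, 74, 248]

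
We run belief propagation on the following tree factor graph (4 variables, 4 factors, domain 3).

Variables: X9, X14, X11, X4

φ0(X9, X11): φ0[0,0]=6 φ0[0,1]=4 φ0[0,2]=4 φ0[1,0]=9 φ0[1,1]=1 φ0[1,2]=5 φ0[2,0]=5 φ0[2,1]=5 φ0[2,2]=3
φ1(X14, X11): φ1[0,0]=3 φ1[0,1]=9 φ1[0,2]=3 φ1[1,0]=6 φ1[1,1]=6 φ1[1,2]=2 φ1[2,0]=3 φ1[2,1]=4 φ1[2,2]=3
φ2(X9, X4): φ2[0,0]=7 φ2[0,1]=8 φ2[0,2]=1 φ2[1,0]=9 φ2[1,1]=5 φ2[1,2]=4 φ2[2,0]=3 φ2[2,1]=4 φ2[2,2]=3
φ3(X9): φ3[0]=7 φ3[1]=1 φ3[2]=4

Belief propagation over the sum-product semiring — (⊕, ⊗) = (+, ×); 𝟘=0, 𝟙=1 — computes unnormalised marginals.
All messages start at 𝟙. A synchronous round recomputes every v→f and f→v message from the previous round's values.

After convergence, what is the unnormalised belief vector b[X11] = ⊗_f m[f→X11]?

b[X11] = [12408, 12654, 5264]

init: all messages = 𝟙 over 3 values
r1 m[φ0→X9] = [14, 15, 13]
r1 m[φ0→X11] = [20, 10, 12]
r1 m[φ1→X14] = [15, 14, 10]
r1 m[φ1→X11] = [12, 19, 8]
r1 m[φ2→X9] = [16, 18, 10]
r1 m[φ2→X4] = [19, 17, 8]
r1 m[φ3→X9] = [7, 1, 4]
r1 m[X9→φ0] = [1, 1, 1]
r1 m[X9→φ2] = [1, 1, 1]
r1 m[X9→φ3] = [1, 1, 1]
r1 m[X14→φ1] = [1, 1, 1]
r1 m[X11→φ0] = [1, 1, 1]
r1 m[X11→φ1] = [1, 1, 1]
r1 m[X4→φ2] = [1, 1, 1]
r2 m[φ0→X9] = [14, 15, 13]
r2 m[φ0→X11] = [20, 10, 12]
r2 m[φ1→X14] = [15, 14, 10]
r2 m[φ1→X11] = [12, 19, 8]
r2 m[φ2→X9] = [16, 18, 10]
r2 m[φ2→X4] = [19, 17, 8]
r2 m[φ3→X9] = [7, 1, 4]
r2 m[X9→φ0] = [112, 18, 40]
r2 m[X9→φ2] = [98, 15, 52]
r2 m[X9→φ3] = [224, 270, 130]
r2 m[X14→φ1] = [1, 1, 1]
r2 m[X11→φ0] = [12, 19, 8]
r2 m[X11→φ1] = [20, 10, 12]
r2 m[X4→φ2] = [1, 1, 1]
r3 m[φ0→X9] = [180, 167, 179]
r3 m[φ0→X11] = [1034, 666, 658]
r3 m[φ1→X14] = [186, 204, 136]
r3 m[φ1→X11] = [12, 19, 8]
r3 m[φ2→X9] = [16, 18, 10]
r3 m[φ2→X4] = [977, 1067, 314]
r3 m[φ3→X9] = [7, 1, 4]
r3 m[X9→φ0] = [112, 18, 40]
r3 m[X9→φ2] = [98, 15, 52]
r3 m[X9→φ3] = [224, 270, 130]
r3 m[X14→φ1] = [1, 1, 1]
r3 m[X11→φ0] = [12, 19, 8]
r3 m[X11→φ1] = [20, 10, 12]
r3 m[X4→φ2] = [1, 1, 1]
r4 m[φ0→X9] = [180, 167, 179]
r4 m[φ0→X11] = [1034, 666, 658]
r4 m[φ1→X14] = [186, 204, 136]
r4 m[φ1→X11] = [12, 19, 8]
r4 m[φ2→X9] = [16, 18, 10]
r4 m[φ2→X4] = [977, 1067, 314]
r4 m[φ3→X9] = [7, 1, 4]
r4 m[X9→φ0] = [112, 18, 40]
r4 m[X9→φ2] = [1260, 167, 716]
r4 m[X9→φ3] = [2880, 3006, 1790]
r4 m[X14→φ1] = [1, 1, 1]
r4 m[X11→φ0] = [12, 19, 8]
r4 m[X11→φ1] = [1034, 666, 658]
r4 m[X4→φ2] = [1, 1, 1]
r5 m[φ0→X9] = [180, 167, 179]
r5 m[φ0→X11] = [1034, 666, 658]
r5 m[φ1→X14] = [11070, 11516, 7740]
r5 m[φ1→X11] = [12, 19, 8]
r5 m[φ2→X9] = [16, 18, 10]
r5 m[φ2→X4] = [12471, 13779, 4076]
r5 m[φ3→X9] = [7, 1, 4]
r5 m[X9→φ0] = [112, 18, 40]
r5 m[X9→φ2] = [1260, 167, 716]
r5 m[X9→φ3] = [2880, 3006, 1790]
r5 m[X14→φ1] = [1, 1, 1]
r5 m[X11→φ0] = [12, 19, 8]
r5 m[X11→φ1] = [1034, 666, 658]
r5 m[X4→φ2] = [1, 1, 1]
r6 m[φ0→X9] = [180, 167, 179]
r6 m[φ0→X11] = [1034, 666, 658]
r6 m[φ1→X14] = [11070, 11516, 7740]
r6 m[φ1→X11] = [12, 19, 8]
r6 m[φ2→X9] = [16, 18, 10]
r6 m[φ2→X4] = [12471, 13779, 4076]
r6 m[φ3→X9] = [7, 1, 4]
r6 m[X9→φ0] = [112, 18, 40]
r6 m[X9→φ2] = [1260, 167, 716]
r6 m[X9→φ3] = [2880, 3006, 1790]
r6 m[X14→φ1] = [1, 1, 1]
r6 m[X11→φ0] = [12, 19, 8]
r6 m[X11→φ1] = [1034, 666, 658]
r6 m[X4→φ2] = [1, 1, 1]
fixed point reached at round 6
b[X11] = ⊗ incoming = [12408, 12654, 5264]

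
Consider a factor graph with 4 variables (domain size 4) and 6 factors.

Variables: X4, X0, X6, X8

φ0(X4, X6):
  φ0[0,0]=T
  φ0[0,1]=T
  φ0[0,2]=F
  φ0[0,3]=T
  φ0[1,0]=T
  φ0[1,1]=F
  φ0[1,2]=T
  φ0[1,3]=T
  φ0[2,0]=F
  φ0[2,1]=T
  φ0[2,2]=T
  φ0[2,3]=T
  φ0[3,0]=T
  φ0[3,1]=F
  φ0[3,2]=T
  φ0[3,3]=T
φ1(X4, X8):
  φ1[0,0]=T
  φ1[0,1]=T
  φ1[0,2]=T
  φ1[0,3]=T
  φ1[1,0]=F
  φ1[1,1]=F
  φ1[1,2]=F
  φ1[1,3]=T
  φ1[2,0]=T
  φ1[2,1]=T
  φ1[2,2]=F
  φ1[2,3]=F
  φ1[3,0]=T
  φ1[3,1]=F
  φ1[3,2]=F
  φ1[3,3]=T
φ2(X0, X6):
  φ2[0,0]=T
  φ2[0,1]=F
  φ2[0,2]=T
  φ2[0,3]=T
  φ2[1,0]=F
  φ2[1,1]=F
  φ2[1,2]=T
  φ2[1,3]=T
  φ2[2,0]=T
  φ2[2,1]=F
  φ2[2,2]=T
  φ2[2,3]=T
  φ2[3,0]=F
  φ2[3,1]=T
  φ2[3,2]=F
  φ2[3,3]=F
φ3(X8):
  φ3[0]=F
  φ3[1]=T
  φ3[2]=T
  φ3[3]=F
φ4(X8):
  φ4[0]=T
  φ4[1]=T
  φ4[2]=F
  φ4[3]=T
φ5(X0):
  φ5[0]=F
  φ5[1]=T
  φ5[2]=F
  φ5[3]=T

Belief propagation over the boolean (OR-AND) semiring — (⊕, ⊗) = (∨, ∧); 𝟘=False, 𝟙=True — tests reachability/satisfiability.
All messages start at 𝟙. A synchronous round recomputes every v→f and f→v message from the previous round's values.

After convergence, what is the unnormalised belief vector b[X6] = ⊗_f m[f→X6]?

b[X6] = [F, T, T, T]

init: all messages = 𝟙 over 4 values
r1 m[φ0→X4] = [T, T, T, T]
r1 m[φ0→X6] = [T, T, T, T]
r1 m[φ1→X4] = [T, T, T, T]
r1 m[φ1→X8] = [T, T, T, T]
r1 m[φ2→X0] = [T, T, T, T]
r1 m[φ2→X6] = [T, T, T, T]
r1 m[φ3→X8] = [F, T, T, F]
r1 m[φ4→X8] = [T, T, F, T]
r1 m[φ5→X0] = [F, T, F, T]
r1 m[X4→φ0] = [T, T, T, T]
r1 m[X4→φ1] = [T, T, T, T]
r1 m[X0→φ2] = [T, T, T, T]
r1 m[X0→φ5] = [T, T, T, T]
r1 m[X6→φ0] = [T, T, T, T]
r1 m[X6→φ2] = [T, T, T, T]
r1 m[X8→φ1] = [T, T, T, T]
r1 m[X8→φ3] = [T, T, T, T]
r1 m[X8→φ4] = [T, T, T, T]
r2 m[φ0→X4] = [T, T, T, T]
r2 m[φ0→X6] = [T, T, T, T]
r2 m[φ1→X4] = [T, T, T, T]
r2 m[φ1→X8] = [T, T, T, T]
r2 m[φ2→X0] = [T, T, T, T]
r2 m[φ2→X6] = [T, T, T, T]
r2 m[φ3→X8] = [F, T, T, F]
r2 m[φ4→X8] = [T, T, F, T]
r2 m[φ5→X0] = [F, T, F, T]
r2 m[X4→φ0] = [T, T, T, T]
r2 m[X4→φ1] = [T, T, T, T]
r2 m[X0→φ2] = [F, T, F, T]
r2 m[X0→φ5] = [T, T, T, T]
r2 m[X6→φ0] = [T, T, T, T]
r2 m[X6→φ2] = [T, T, T, T]
r2 m[X8→φ1] = [F, T, F, F]
r2 m[X8→φ3] = [T, T, F, T]
r2 m[X8→φ4] = [F, T, T, F]
r3 m[φ0→X4] = [T, T, T, T]
r3 m[φ0→X6] = [T, T, T, T]
r3 m[φ1→X4] = [T, F, T, F]
r3 m[φ1→X8] = [T, T, T, T]
r3 m[φ2→X0] = [T, T, T, T]
r3 m[φ2→X6] = [F, T, T, T]
r3 m[φ3→X8] = [F, T, T, F]
r3 m[φ4→X8] = [T, T, F, T]
r3 m[φ5→X0] = [F, T, F, T]
r3 m[X4→φ0] = [T, T, T, T]
r3 m[X4→φ1] = [T, T, T, T]
r3 m[X0→φ2] = [F, T, F, T]
r3 m[X0→φ5] = [T, T, T, T]
r3 m[X6→φ0] = [T, T, T, T]
r3 m[X6→φ2] = [T, T, T, T]
r3 m[X8→φ1] = [F, T, F, F]
r3 m[X8→φ3] = [T, T, F, T]
r3 m[X8→φ4] = [F, T, T, F]
r4 m[φ0→X4] = [T, T, T, T]
r4 m[φ0→X6] = [T, T, T, T]
r4 m[φ1→X4] = [T, F, T, F]
r4 m[φ1→X8] = [T, T, T, T]
r4 m[φ2→X0] = [T, T, T, T]
r4 m[φ2→X6] = [F, T, T, T]
r4 m[φ3→X8] = [F, T, T, F]
r4 m[φ4→X8] = [T, T, F, T]
r4 m[φ5→X0] = [F, T, F, T]
r4 m[X4→φ0] = [T, F, T, F]
r4 m[X4→φ1] = [T, T, T, T]
r4 m[X0→φ2] = [F, T, F, T]
r4 m[X0→φ5] = [T, T, T, T]
r4 m[X6→φ0] = [F, T, T, T]
r4 m[X6→φ2] = [T, T, T, T]
r4 m[X8→φ1] = [F, T, F, F]
r4 m[X8→φ3] = [T, T, F, T]
r4 m[X8→φ4] = [F, T, T, F]
r5 m[φ0→X4] = [T, T, T, T]
r5 m[φ0→X6] = [T, T, T, T]
r5 m[φ1→X4] = [T, F, T, F]
r5 m[φ1→X8] = [T, T, T, T]
r5 m[φ2→X0] = [T, T, T, T]
r5 m[φ2→X6] = [F, T, T, T]
r5 m[φ3→X8] = [F, T, T, F]
r5 m[φ4→X8] = [T, T, F, T]
r5 m[φ5→X0] = [F, T, F, T]
r5 m[X4→φ0] = [T, F, T, F]
r5 m[X4→φ1] = [T, T, T, T]
r5 m[X0→φ2] = [F, T, F, T]
r5 m[X0→φ5] = [T, T, T, T]
r5 m[X6→φ0] = [F, T, T, T]
r5 m[X6→φ2] = [T, T, T, T]
r5 m[X8→φ1] = [F, T, F, F]
r5 m[X8→φ3] = [T, T, F, T]
r5 m[X8→φ4] = [F, T, T, F]
fixed point reached at round 5
b[X6] = ⊗ incoming = [F, T, T, T]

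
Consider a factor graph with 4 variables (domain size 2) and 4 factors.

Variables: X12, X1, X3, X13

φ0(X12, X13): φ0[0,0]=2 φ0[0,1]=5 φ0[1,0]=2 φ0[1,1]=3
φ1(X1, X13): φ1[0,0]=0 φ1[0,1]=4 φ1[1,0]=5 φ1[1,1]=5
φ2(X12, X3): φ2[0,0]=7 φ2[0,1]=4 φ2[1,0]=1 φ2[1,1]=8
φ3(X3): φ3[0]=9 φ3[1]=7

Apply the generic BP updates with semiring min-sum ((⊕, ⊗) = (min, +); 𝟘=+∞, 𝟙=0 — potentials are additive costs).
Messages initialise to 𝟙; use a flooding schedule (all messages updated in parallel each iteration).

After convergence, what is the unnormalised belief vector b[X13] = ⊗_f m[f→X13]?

init: all messages = 𝟙 over 2 values
r1 m[φ0→X12] = [2, 2]
r1 m[φ0→X13] = [2, 3]
r1 m[φ1→X1] = [0, 5]
r1 m[φ1→X13] = [0, 4]
r1 m[φ2→X12] = [4, 1]
r1 m[φ2→X3] = [1, 4]
r1 m[φ3→X3] = [9, 7]
r1 m[X12→φ0] = [0, 0]
r1 m[X12→φ2] = [0, 0]
r1 m[X1→φ1] = [0, 0]
r1 m[X3→φ2] = [0, 0]
r1 m[X3→φ3] = [0, 0]
r1 m[X13→φ0] = [0, 0]
r1 m[X13→φ1] = [0, 0]
r2 m[φ0→X12] = [2, 2]
r2 m[φ0→X13] = [2, 3]
r2 m[φ1→X1] = [0, 5]
r2 m[φ1→X13] = [0, 4]
r2 m[φ2→X12] = [4, 1]
r2 m[φ2→X3] = [1, 4]
r2 m[φ3→X3] = [9, 7]
r2 m[X12→φ0] = [4, 1]
r2 m[X12→φ2] = [2, 2]
r2 m[X1→φ1] = [0, 0]
r2 m[X3→φ2] = [9, 7]
r2 m[X3→φ3] = [1, 4]
r2 m[X13→φ0] = [0, 4]
r2 m[X13→φ1] = [2, 3]
r3 m[φ0→X12] = [2, 2]
r3 m[φ0→X13] = [3, 4]
r3 m[φ1→X1] = [2, 7]
r3 m[φ1→X13] = [0, 4]
r3 m[φ2→X12] = [11, 10]
r3 m[φ2→X3] = [3, 6]
r3 m[φ3→X3] = [9, 7]
r3 m[X12→φ0] = [4, 1]
r3 m[X12→φ2] = [2, 2]
r3 m[X1→φ1] = [0, 0]
r3 m[X3→φ2] = [9, 7]
r3 m[X3→φ3] = [1, 4]
r3 m[X13→φ0] = [0, 4]
r3 m[X13→φ1] = [2, 3]
r4 m[φ0→X12] = [2, 2]
r4 m[φ0→X13] = [3, 4]
r4 m[φ1→X1] = [2, 7]
r4 m[φ1→X13] = [0, 4]
r4 m[φ2→X12] = [11, 10]
r4 m[φ2→X3] = [3, 6]
r4 m[φ3→X3] = [9, 7]
r4 m[X12→φ0] = [11, 10]
r4 m[X12→φ2] = [2, 2]
r4 m[X1→φ1] = [0, 0]
r4 m[X3→φ2] = [9, 7]
r4 m[X3→φ3] = [3, 6]
r4 m[X13→φ0] = [0, 4]
r4 m[X13→φ1] = [3, 4]
r5 m[φ0→X12] = [2, 2]
r5 m[φ0→X13] = [12, 13]
r5 m[φ1→X1] = [3, 8]
r5 m[φ1→X13] = [0, 4]
r5 m[φ2→X12] = [11, 10]
r5 m[φ2→X3] = [3, 6]
r5 m[φ3→X3] = [9, 7]
r5 m[X12→φ0] = [11, 10]
r5 m[X12→φ2] = [2, 2]
r5 m[X1→φ1] = [0, 0]
r5 m[X3→φ2] = [9, 7]
r5 m[X3→φ3] = [3, 6]
r5 m[X13→φ0] = [0, 4]
r5 m[X13→φ1] = [3, 4]
r6 m[φ0→X12] = [2, 2]
r6 m[φ0→X13] = [12, 13]
r6 m[φ1→X1] = [3, 8]
r6 m[φ1→X13] = [0, 4]
r6 m[φ2→X12] = [11, 10]
r6 m[φ2→X3] = [3, 6]
r6 m[φ3→X3] = [9, 7]
r6 m[X12→φ0] = [11, 10]
r6 m[X12→φ2] = [2, 2]
r6 m[X1→φ1] = [0, 0]
r6 m[X3→φ2] = [9, 7]
r6 m[X3→φ3] = [3, 6]
r6 m[X13→φ0] = [0, 4]
r6 m[X13→φ1] = [12, 13]
r7 m[φ0→X12] = [2, 2]
r7 m[φ0→X13] = [12, 13]
r7 m[φ1→X1] = [12, 17]
r7 m[φ1→X13] = [0, 4]
r7 m[φ2→X12] = [11, 10]
r7 m[φ2→X3] = [3, 6]
r7 m[φ3→X3] = [9, 7]
r7 m[X12→φ0] = [11, 10]
r7 m[X12→φ2] = [2, 2]
r7 m[X1→φ1] = [0, 0]
r7 m[X3→φ2] = [9, 7]
r7 m[X3→φ3] = [3, 6]
r7 m[X13→φ0] = [0, 4]
r7 m[X13→φ1] = [12, 13]
r8 m[φ0→X12] = [2, 2]
r8 m[φ0→X13] = [12, 13]
r8 m[φ1→X1] = [12, 17]
r8 m[φ1→X13] = [0, 4]
r8 m[φ2→X12] = [11, 10]
r8 m[φ2→X3] = [3, 6]
r8 m[φ3→X3] = [9, 7]
r8 m[X12→φ0] = [11, 10]
r8 m[X12→φ2] = [2, 2]
r8 m[X1→φ1] = [0, 0]
r8 m[X3→φ2] = [9, 7]
r8 m[X3→φ3] = [3, 6]
r8 m[X13→φ0] = [0, 4]
r8 m[X13→φ1] = [12, 13]
fixed point reached at round 8
b[X13] = ⊗ incoming = [12, 17]

b[X13] = [12, 17]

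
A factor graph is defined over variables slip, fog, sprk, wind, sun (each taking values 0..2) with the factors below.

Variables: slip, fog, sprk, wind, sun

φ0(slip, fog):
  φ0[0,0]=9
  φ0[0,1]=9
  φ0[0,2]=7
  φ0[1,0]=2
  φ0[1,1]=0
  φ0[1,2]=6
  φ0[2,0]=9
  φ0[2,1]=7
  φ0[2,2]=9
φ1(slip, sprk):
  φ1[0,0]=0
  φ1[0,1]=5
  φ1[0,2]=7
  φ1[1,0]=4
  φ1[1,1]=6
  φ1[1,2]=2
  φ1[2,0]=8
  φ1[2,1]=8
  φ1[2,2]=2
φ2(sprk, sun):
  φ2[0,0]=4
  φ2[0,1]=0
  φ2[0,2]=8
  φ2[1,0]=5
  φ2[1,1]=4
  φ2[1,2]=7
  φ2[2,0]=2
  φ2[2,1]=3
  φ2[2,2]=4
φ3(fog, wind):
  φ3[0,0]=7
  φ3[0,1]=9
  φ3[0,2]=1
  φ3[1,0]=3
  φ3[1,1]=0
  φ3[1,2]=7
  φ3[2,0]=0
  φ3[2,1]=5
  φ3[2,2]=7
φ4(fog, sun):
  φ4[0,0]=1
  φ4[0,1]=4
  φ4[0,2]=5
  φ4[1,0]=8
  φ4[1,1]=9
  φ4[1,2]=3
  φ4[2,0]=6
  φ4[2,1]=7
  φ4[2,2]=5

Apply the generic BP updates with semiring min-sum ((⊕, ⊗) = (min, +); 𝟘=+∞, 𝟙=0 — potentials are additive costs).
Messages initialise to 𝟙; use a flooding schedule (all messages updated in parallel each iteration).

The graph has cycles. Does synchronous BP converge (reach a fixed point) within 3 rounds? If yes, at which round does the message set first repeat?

init: all messages = 𝟙 over 3 values
r1 m[φ0→slip] = [7, 0, 7]
r1 m[φ0→fog] = [2, 0, 6]
r1 m[φ1→slip] = [0, 2, 2]
r1 m[φ1→sprk] = [0, 5, 2]
r1 m[φ2→sprk] = [0, 4, 2]
r1 m[φ2→sun] = [2, 0, 4]
r1 m[φ3→fog] = [1, 0, 0]
r1 m[φ3→wind] = [0, 0, 1]
r1 m[φ4→fog] = [1, 3, 5]
r1 m[φ4→sun] = [1, 4, 3]
r1 m[slip→φ0] = [0, 0, 0]
r1 m[slip→φ1] = [0, 0, 0]
r1 m[fog→φ0] = [0, 0, 0]
r1 m[fog→φ3] = [0, 0, 0]
r1 m[fog→φ4] = [0, 0, 0]
r1 m[sprk→φ1] = [0, 0, 0]
r1 m[sprk→φ2] = [0, 0, 0]
r1 m[wind→φ3] = [0, 0, 0]
r1 m[sun→φ2] = [0, 0, 0]
r1 m[sun→φ4] = [0, 0, 0]
r2 m[φ0→slip] = [7, 0, 7]
r2 m[φ0→fog] = [2, 0, 6]
r2 m[φ1→slip] = [0, 2, 2]
r2 m[φ1→sprk] = [0, 5, 2]
r2 m[φ2→sprk] = [0, 4, 2]
r2 m[φ2→sun] = [2, 0, 4]
r2 m[φ3→fog] = [1, 0, 0]
r2 m[φ3→wind] = [0, 0, 1]
r2 m[φ4→fog] = [1, 3, 5]
r2 m[φ4→sun] = [1, 4, 3]
r2 m[slip→φ0] = [0, 2, 2]
r2 m[slip→φ1] = [7, 0, 7]
r2 m[fog→φ0] = [2, 3, 5]
r2 m[fog→φ3] = [3, 3, 11]
r2 m[fog→φ4] = [3, 0, 6]
r2 m[sprk→φ1] = [0, 4, 2]
r2 m[sprk→φ2] = [0, 5, 2]
r2 m[wind→φ3] = [0, 0, 0]
r2 m[sun→φ2] = [1, 4, 3]
r2 m[sun→φ4] = [2, 0, 4]
r3 m[φ0→slip] = [11, 3, 10]
r3 m[φ0→fog] = [4, 2, 7]
r3 m[φ1→slip] = [0, 4, 4]
r3 m[φ1→sprk] = [4, 6, 2]
r3 m[φ2→sprk] = [4, 6, 3]
r3 m[φ2→sun] = [4, 0, 6]
r3 m[φ3→fog] = [1, 0, 0]
r3 m[φ3→wind] = [6, 3, 4]
r3 m[φ4→fog] = [3, 7, 7]
r3 m[φ4→sun] = [4, 7, 3]
r3 m[slip→φ0] = [0, 2, 2]
r3 m[slip→φ1] = [7, 0, 7]
r3 m[fog→φ0] = [2, 3, 5]
r3 m[fog→φ3] = [3, 3, 11]
r3 m[fog→φ4] = [3, 0, 6]
r3 m[sprk→φ1] = [0, 4, 2]
r3 m[sprk→φ2] = [0, 5, 2]
r3 m[wind→φ3] = [0, 0, 0]
r3 m[sun→φ2] = [1, 4, 3]
r3 m[sun→φ4] = [2, 0, 4]
no fixed point within 3 rounds

NOT CONVERGED within 3 rounds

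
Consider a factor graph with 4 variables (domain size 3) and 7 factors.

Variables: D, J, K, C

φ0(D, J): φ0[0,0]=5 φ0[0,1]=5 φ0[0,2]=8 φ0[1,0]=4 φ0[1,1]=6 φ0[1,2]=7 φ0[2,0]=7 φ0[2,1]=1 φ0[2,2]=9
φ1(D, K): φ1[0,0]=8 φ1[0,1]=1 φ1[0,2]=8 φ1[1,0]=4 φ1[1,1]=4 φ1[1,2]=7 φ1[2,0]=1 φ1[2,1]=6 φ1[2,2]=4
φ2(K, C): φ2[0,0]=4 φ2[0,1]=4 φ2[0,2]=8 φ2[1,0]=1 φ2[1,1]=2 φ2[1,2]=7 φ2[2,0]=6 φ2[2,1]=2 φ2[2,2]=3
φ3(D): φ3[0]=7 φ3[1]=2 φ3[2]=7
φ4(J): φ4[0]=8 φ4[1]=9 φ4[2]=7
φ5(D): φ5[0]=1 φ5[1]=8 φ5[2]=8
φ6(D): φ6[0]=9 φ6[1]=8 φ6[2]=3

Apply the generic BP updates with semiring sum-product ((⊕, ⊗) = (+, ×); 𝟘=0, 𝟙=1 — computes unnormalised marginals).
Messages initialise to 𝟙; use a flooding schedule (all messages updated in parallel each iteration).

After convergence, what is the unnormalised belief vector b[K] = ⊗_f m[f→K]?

b[K] = [2587008, 2070270, 3058440]

init: all messages = 𝟙 over 3 values
r1 m[φ0→D] = [18, 17, 17]
r1 m[φ0→J] = [16, 12, 24]
r1 m[φ1→D] = [17, 15, 11]
r1 m[φ1→K] = [13, 11, 19]
r1 m[φ2→K] = [16, 10, 11]
r1 m[φ2→C] = [11, 8, 18]
r1 m[φ3→D] = [7, 2, 7]
r1 m[φ4→J] = [8, 9, 7]
r1 m[φ5→D] = [1, 8, 8]
r1 m[φ6→D] = [9, 8, 3]
r1 m[D→φ0] = [1, 1, 1]
r1 m[D→φ1] = [1, 1, 1]
r1 m[D→φ3] = [1, 1, 1]
r1 m[D→φ5] = [1, 1, 1]
r1 m[D→φ6] = [1, 1, 1]
r1 m[J→φ0] = [1, 1, 1]
r1 m[J→φ4] = [1, 1, 1]
r1 m[K→φ1] = [1, 1, 1]
r1 m[K→φ2] = [1, 1, 1]
r1 m[C→φ2] = [1, 1, 1]
r2 m[φ0→D] = [18, 17, 17]
r2 m[φ0→J] = [16, 12, 24]
r2 m[φ1→D] = [17, 15, 11]
r2 m[φ1→K] = [13, 11, 19]
r2 m[φ2→K] = [16, 10, 11]
r2 m[φ2→C] = [11, 8, 18]
r2 m[φ3→D] = [7, 2, 7]
r2 m[φ4→J] = [8, 9, 7]
r2 m[φ5→D] = [1, 8, 8]
r2 m[φ6→D] = [9, 8, 3]
r2 m[D→φ0] = [1071, 1920, 1848]
r2 m[D→φ1] = [1134, 2176, 2856]
r2 m[D→φ3] = [2754, 16320, 4488]
r2 m[D→φ5] = [19278, 4080, 3927]
r2 m[D→φ6] = [2142, 4080, 10472]
r2 m[J→φ0] = [8, 9, 7]
r2 m[J→φ4] = [16, 12, 24]
r2 m[K→φ1] = [16, 10, 11]
r2 m[K→φ2] = [13, 11, 19]
r2 m[C→φ2] = [1, 1, 1]
r3 m[φ0→D] = [141, 135, 128]
r3 m[φ0→J] = [25971, 18723, 38640]
r3 m[φ1→D] = [226, 181, 120]
r3 m[φ1→K] = [20632, 26974, 35728]
r3 m[φ2→K] = [16, 10, 11]
r3 m[φ2→C] = [177, 112, 238]
r3 m[φ3→D] = [7, 2, 7]
r3 m[φ4→J] = [8, 9, 7]
r3 m[φ5→D] = [1, 8, 8]
r3 m[φ6→D] = [9, 8, 3]
r3 m[D→φ0] = [1071, 1920, 1848]
r3 m[D→φ1] = [1134, 2176, 2856]
r3 m[D→φ3] = [2754, 16320, 4488]
r3 m[D→φ5] = [19278, 4080, 3927]
r3 m[D→φ6] = [2142, 4080, 10472]
r3 m[J→φ0] = [8, 9, 7]
r3 m[J→φ4] = [16, 12, 24]
r3 m[K→φ1] = [16, 10, 11]
r3 m[K→φ2] = [13, 11, 19]
r3 m[C→φ2] = [1, 1, 1]
r4 m[φ0→D] = [141, 135, 128]
r4 m[φ0→J] = [25971, 18723, 38640]
r4 m[φ1→D] = [226, 181, 120]
r4 m[φ1→K] = [20632, 26974, 35728]
r4 m[φ2→K] = [16, 10, 11]
r4 m[φ2→C] = [177, 112, 238]
r4 m[φ3→D] = [7, 2, 7]
r4 m[φ4→J] = [8, 9, 7]
r4 m[φ5→D] = [1, 8, 8]
r4 m[φ6→D] = [9, 8, 3]
r4 m[D→φ0] = [14238, 23168, 20160]
r4 m[D→φ1] = [8883, 17280, 21504]
r4 m[D→φ3] = [286794, 1563840, 368640]
r4 m[D→φ5] = [2007558, 390960, 322560]
r4 m[D→φ6] = [223062, 390960, 860160]
r4 m[J→φ0] = [8, 9, 7]
r4 m[J→φ4] = [25971, 18723, 38640]
r4 m[K→φ1] = [16, 10, 11]
r4 m[K→φ2] = [20632, 26974, 35728]
r4 m[C→φ2] = [1, 1, 1]
r5 m[φ0→D] = [141, 135, 128]
r5 m[φ0→J] = [304982, 230358, 457520]
r5 m[φ1→D] = [226, 181, 120]
r5 m[φ1→K] = [161688, 207027, 278040]
r5 m[φ2→K] = [16, 10, 11]
r5 m[φ2→C] = [323870, 207932, 461058]
r5 m[φ3→D] = [7, 2, 7]
r5 m[φ4→J] = [8, 9, 7]
r5 m[φ5→D] = [1, 8, 8]
r5 m[φ6→D] = [9, 8, 3]
r5 m[D→φ0] = [14238, 23168, 20160]
r5 m[D→φ1] = [8883, 17280, 21504]
r5 m[D→φ3] = [286794, 1563840, 368640]
r5 m[D→φ5] = [2007558, 390960, 322560]
r5 m[D→φ6] = [223062, 390960, 860160]
r5 m[J→φ0] = [8, 9, 7]
r5 m[J→φ4] = [25971, 18723, 38640]
r5 m[K→φ1] = [16, 10, 11]
r5 m[K→φ2] = [20632, 26974, 35728]
r5 m[C→φ2] = [1, 1, 1]
r6 m[φ0→D] = [141, 135, 128]
r6 m[φ0→J] = [304982, 230358, 457520]
r6 m[φ1→D] = [226, 181, 120]
r6 m[φ1→K] = [161688, 207027, 278040]
r6 m[φ2→K] = [16, 10, 11]
r6 m[φ2→C] = [323870, 207932, 461058]
r6 m[φ3→D] = [7, 2, 7]
r6 m[φ4→J] = [8, 9, 7]
r6 m[φ5→D] = [1, 8, 8]
r6 m[φ6→D] = [9, 8, 3]
r6 m[D→φ0] = [14238, 23168, 20160]
r6 m[D→φ1] = [8883, 17280, 21504]
r6 m[D→φ3] = [286794, 1563840, 368640]
r6 m[D→φ5] = [2007558, 390960, 322560]
r6 m[D→φ6] = [223062, 390960, 860160]
r6 m[J→φ0] = [8, 9, 7]
r6 m[J→φ4] = [304982, 230358, 457520]
r6 m[K→φ1] = [16, 10, 11]
r6 m[K→φ2] = [161688, 207027, 278040]
r6 m[C→φ2] = [1, 1, 1]
r7 m[φ0→D] = [141, 135, 128]
r7 m[φ0→J] = [304982, 230358, 457520]
r7 m[φ1→D] = [226, 181, 120]
r7 m[φ1→K] = [161688, 207027, 278040]
r7 m[φ2→K] = [16, 10, 11]
r7 m[φ2→C] = [2522019, 1616886, 3576813]
r7 m[φ3→D] = [7, 2, 7]
r7 m[φ4→J] = [8, 9, 7]
r7 m[φ5→D] = [1, 8, 8]
r7 m[φ6→D] = [9, 8, 3]
r7 m[D→φ0] = [14238, 23168, 20160]
r7 m[D→φ1] = [8883, 17280, 21504]
r7 m[D→φ3] = [286794, 1563840, 368640]
r7 m[D→φ5] = [2007558, 390960, 322560]
r7 m[D→φ6] = [223062, 390960, 860160]
r7 m[J→φ0] = [8, 9, 7]
r7 m[J→φ4] = [304982, 230358, 457520]
r7 m[K→φ1] = [16, 10, 11]
r7 m[K→φ2] = [161688, 207027, 278040]
r7 m[C→φ2] = [1, 1, 1]
r8 m[φ0→D] = [141, 135, 128]
r8 m[φ0→J] = [304982, 230358, 457520]
r8 m[φ1→D] = [226, 181, 120]
r8 m[φ1→K] = [161688, 207027, 278040]
r8 m[φ2→K] = [16, 10, 11]
r8 m[φ2→C] = [2522019, 1616886, 3576813]
r8 m[φ3→D] = [7, 2, 7]
r8 m[φ4→J] = [8, 9, 7]
r8 m[φ5→D] = [1, 8, 8]
r8 m[φ6→D] = [9, 8, 3]
r8 m[D→φ0] = [14238, 23168, 20160]
r8 m[D→φ1] = [8883, 17280, 21504]
r8 m[D→φ3] = [286794, 1563840, 368640]
r8 m[D→φ5] = [2007558, 390960, 322560]
r8 m[D→φ6] = [223062, 390960, 860160]
r8 m[J→φ0] = [8, 9, 7]
r8 m[J→φ4] = [304982, 230358, 457520]
r8 m[K→φ1] = [16, 10, 11]
r8 m[K→φ2] = [161688, 207027, 278040]
r8 m[C→φ2] = [1, 1, 1]
fixed point reached at round 8
b[K] = ⊗ incoming = [2587008, 2070270, 3058440]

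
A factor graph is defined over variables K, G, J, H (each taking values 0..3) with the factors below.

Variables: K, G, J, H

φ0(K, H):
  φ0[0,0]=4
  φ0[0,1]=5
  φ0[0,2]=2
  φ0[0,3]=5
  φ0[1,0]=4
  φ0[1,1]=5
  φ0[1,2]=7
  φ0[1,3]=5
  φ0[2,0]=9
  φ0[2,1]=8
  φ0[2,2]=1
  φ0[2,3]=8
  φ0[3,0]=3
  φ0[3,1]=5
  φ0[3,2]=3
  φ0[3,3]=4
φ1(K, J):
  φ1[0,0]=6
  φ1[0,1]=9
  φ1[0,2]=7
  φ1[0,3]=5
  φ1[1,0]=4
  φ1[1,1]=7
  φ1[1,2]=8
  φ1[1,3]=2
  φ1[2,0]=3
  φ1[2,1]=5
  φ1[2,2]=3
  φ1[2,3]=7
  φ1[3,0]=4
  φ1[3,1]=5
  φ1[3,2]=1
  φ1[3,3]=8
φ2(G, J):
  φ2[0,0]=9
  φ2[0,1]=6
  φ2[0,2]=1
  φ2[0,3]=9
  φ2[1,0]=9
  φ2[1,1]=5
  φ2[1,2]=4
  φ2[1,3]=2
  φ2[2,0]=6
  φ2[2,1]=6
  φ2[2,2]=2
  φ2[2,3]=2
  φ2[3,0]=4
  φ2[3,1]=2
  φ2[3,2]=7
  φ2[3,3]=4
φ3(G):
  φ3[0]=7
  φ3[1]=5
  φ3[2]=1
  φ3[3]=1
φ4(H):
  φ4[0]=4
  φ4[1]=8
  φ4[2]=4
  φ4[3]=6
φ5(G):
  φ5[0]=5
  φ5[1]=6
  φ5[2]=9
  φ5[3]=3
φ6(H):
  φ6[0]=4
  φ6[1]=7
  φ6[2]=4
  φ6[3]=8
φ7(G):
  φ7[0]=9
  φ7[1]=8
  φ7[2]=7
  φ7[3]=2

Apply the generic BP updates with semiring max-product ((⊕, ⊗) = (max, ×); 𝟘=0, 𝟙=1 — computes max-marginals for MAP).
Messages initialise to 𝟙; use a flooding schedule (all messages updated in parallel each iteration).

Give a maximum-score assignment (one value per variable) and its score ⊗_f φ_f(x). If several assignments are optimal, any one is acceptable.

init: all messages = 𝟙 over 4 values
r1 m[φ0→K] = [5, 7, 9, 5]
r1 m[φ0→H] = [9, 8, 7, 8]
r1 m[φ1→K] = [9, 8, 7, 8]
r1 m[φ1→J] = [6, 9, 8, 8]
r1 m[φ2→G] = [9, 9, 6, 7]
r1 m[φ2→J] = [9, 6, 7, 9]
r1 m[φ3→G] = [7, 5, 1, 1]
r1 m[φ4→H] = [4, 8, 4, 6]
r1 m[φ5→G] = [5, 6, 9, 3]
r1 m[φ6→H] = [4, 7, 4, 8]
r1 m[φ7→G] = [9, 8, 7, 2]
r1 m[K→φ0] = [1, 1, 1, 1]
r1 m[K→φ1] = [1, 1, 1, 1]
r1 m[G→φ2] = [1, 1, 1, 1]
r1 m[G→φ3] = [1, 1, 1, 1]
r1 m[G→φ5] = [1, 1, 1, 1]
r1 m[G→φ7] = [1, 1, 1, 1]
r1 m[J→φ1] = [1, 1, 1, 1]
r1 m[J→φ2] = [1, 1, 1, 1]
r1 m[H→φ0] = [1, 1, 1, 1]
r1 m[H→φ4] = [1, 1, 1, 1]
r1 m[H→φ6] = [1, 1, 1, 1]
r2 m[φ0→K] = [5, 7, 9, 5]
r2 m[φ0→H] = [9, 8, 7, 8]
r2 m[φ1→K] = [9, 8, 7, 8]
r2 m[φ1→J] = [6, 9, 8, 8]
r2 m[φ2→G] = [9, 9, 6, 7]
r2 m[φ2→J] = [9, 6, 7, 9]
r2 m[φ3→G] = [7, 5, 1, 1]
r2 m[φ4→H] = [4, 8, 4, 6]
r2 m[φ5→G] = [5, 6, 9, 3]
r2 m[φ6→H] = [4, 7, 4, 8]
r2 m[φ7→G] = [9, 8, 7, 2]
r2 m[K→φ0] = [9, 8, 7, 8]
r2 m[K→φ1] = [5, 7, 9, 5]
r2 m[G→φ2] = [315, 240, 63, 6]
r2 m[G→φ3] = [405, 432, 378, 42]
r2 m[G→φ5] = [567, 360, 42, 14]
r2 m[G→φ7] = [315, 270, 54, 21]
r2 m[J→φ1] = [9, 6, 7, 9]
r2 m[J→φ2] = [6, 9, 8, 8]
r2 m[H→φ0] = [16, 56, 16, 48]
r2 m[H→φ4] = [36, 56, 28, 64]
r2 m[H→φ6] = [36, 64, 28, 48]
r3 m[φ0→K] = [280, 280, 448, 280]
r3 m[φ0→H] = [63, 56, 56, 56]
r3 m[φ1→K] = [54, 56, 63, 72]
r3 m[φ1→J] = [30, 49, 56, 63]
r3 m[φ2→G] = [72, 54, 54, 56]
r3 m[φ2→J] = [2835, 1890, 960, 2835]
r3 m[φ3→G] = [7, 5, 1, 1]
r3 m[φ4→H] = [4, 8, 4, 6]
r3 m[φ5→G] = [5, 6, 9, 3]
r3 m[φ6→H] = [4, 7, 4, 8]
r3 m[φ7→G] = [9, 8, 7, 2]
r3 m[K→φ0] = [9, 8, 7, 8]
r3 m[K→φ1] = [5, 7, 9, 5]
r3 m[G→φ2] = [315, 240, 63, 6]
r3 m[G→φ3] = [405, 432, 378, 42]
r3 m[G→φ5] = [567, 360, 42, 14]
r3 m[G→φ7] = [315, 270, 54, 21]
r3 m[J→φ1] = [9, 6, 7, 9]
r3 m[J→φ2] = [6, 9, 8, 8]
r3 m[H→φ0] = [16, 56, 16, 48]
r3 m[H→φ4] = [36, 56, 28, 64]
r3 m[H→φ6] = [36, 64, 28, 48]
r4 m[φ0→K] = [280, 280, 448, 280]
r4 m[φ0→H] = [63, 56, 56, 56]
r4 m[φ1→K] = [54, 56, 63, 72]
r4 m[φ1→J] = [30, 49, 56, 63]
r4 m[φ2→G] = [72, 54, 54, 56]
r4 m[φ2→J] = [2835, 1890, 960, 2835]
r4 m[φ3→G] = [7, 5, 1, 1]
r4 m[φ4→H] = [4, 8, 4, 6]
r4 m[φ5→G] = [5, 6, 9, 3]
r4 m[φ6→H] = [4, 7, 4, 8]
r4 m[φ7→G] = [9, 8, 7, 2]
r4 m[K→φ0] = [54, 56, 63, 72]
r4 m[K→φ1] = [280, 280, 448, 280]
r4 m[G→φ2] = [315, 240, 63, 6]
r4 m[G→φ3] = [3240, 2592, 3402, 336]
r4 m[G→φ5] = [4536, 2160, 378, 112]
r4 m[G→φ7] = [2520, 1620, 486, 168]
r4 m[J→φ1] = [2835, 1890, 960, 2835]
r4 m[J→φ2] = [30, 49, 56, 63]
r4 m[H→φ0] = [16, 56, 16, 48]
r4 m[H→φ4] = [252, 392, 224, 448]
r4 m[H→φ6] = [252, 448, 224, 336]
r5 m[φ0→K] = [280, 280, 448, 280]
r5 m[φ0→H] = [567, 504, 392, 504]
r5 m[φ1→K] = [17010, 13230, 19845, 22680]
r5 m[φ1→J] = [1680, 2520, 2240, 3136]
r5 m[φ2→G] = [567, 270, 294, 392]
r5 m[φ2→J] = [2835, 1890, 960, 2835]
r5 m[φ3→G] = [7, 5, 1, 1]
r5 m[φ4→H] = [4, 8, 4, 6]
r5 m[φ5→G] = [5, 6, 9, 3]
r5 m[φ6→H] = [4, 7, 4, 8]
r5 m[φ7→G] = [9, 8, 7, 2]
r5 m[K→φ0] = [54, 56, 63, 72]
r5 m[K→φ1] = [280, 280, 448, 280]
r5 m[G→φ2] = [315, 240, 63, 6]
r5 m[G→φ3] = [3240, 2592, 3402, 336]
r5 m[G→φ5] = [4536, 2160, 378, 112]
r5 m[G→φ7] = [2520, 1620, 486, 168]
r5 m[J→φ1] = [2835, 1890, 960, 2835]
r5 m[J→φ2] = [30, 49, 56, 63]
r5 m[H→φ0] = [16, 56, 16, 48]
r5 m[H→φ4] = [252, 392, 224, 448]
r5 m[H→φ6] = [252, 448, 224, 336]
r6 m[φ0→K] = [280, 280, 448, 280]
r6 m[φ0→H] = [567, 504, 392, 504]
r6 m[φ1→K] = [17010, 13230, 19845, 22680]
r6 m[φ1→J] = [1680, 2520, 2240, 3136]
r6 m[φ2→G] = [567, 270, 294, 392]
r6 m[φ2→J] = [2835, 1890, 960, 2835]
r6 m[φ3→G] = [7, 5, 1, 1]
r6 m[φ4→H] = [4, 8, 4, 6]
r6 m[φ5→G] = [5, 6, 9, 3]
r6 m[φ6→H] = [4, 7, 4, 8]
r6 m[φ7→G] = [9, 8, 7, 2]
r6 m[K→φ0] = [17010, 13230, 19845, 22680]
r6 m[K→φ1] = [280, 280, 448, 280]
r6 m[G→φ2] = [315, 240, 63, 6]
r6 m[G→φ3] = [25515, 12960, 18522, 2352]
r6 m[G→φ5] = [35721, 10800, 2058, 784]
r6 m[G→φ7] = [19845, 8100, 2646, 1176]
r6 m[J→φ1] = [2835, 1890, 960, 2835]
r6 m[J→φ2] = [1680, 2520, 2240, 3136]
r6 m[H→φ0] = [16, 56, 16, 48]
r6 m[H→φ4] = [2268, 3528, 1568, 4032]
r6 m[H→φ6] = [2268, 4032, 1568, 3024]
r7 m[φ0→K] = [280, 280, 448, 280]
r7 m[φ0→H] = [178605, 158760, 92610, 158760]
r7 m[φ1→K] = [17010, 13230, 19845, 22680]
r7 m[φ1→J] = [1680, 2520, 2240, 3136]
r7 m[φ2→G] = [28224, 15120, 15120, 15680]
r7 m[φ2→J] = [2835, 1890, 960, 2835]
r7 m[φ3→G] = [7, 5, 1, 1]
r7 m[φ4→H] = [4, 8, 4, 6]
r7 m[φ5→G] = [5, 6, 9, 3]
r7 m[φ6→H] = [4, 7, 4, 8]
r7 m[φ7→G] = [9, 8, 7, 2]
r7 m[K→φ0] = [17010, 13230, 19845, 22680]
r7 m[K→φ1] = [280, 280, 448, 280]
r7 m[G→φ2] = [315, 240, 63, 6]
r7 m[G→φ3] = [25515, 12960, 18522, 2352]
r7 m[G→φ5] = [35721, 10800, 2058, 784]
r7 m[G→φ7] = [19845, 8100, 2646, 1176]
r7 m[J→φ1] = [2835, 1890, 960, 2835]
r7 m[J→φ2] = [1680, 2520, 2240, 3136]
r7 m[H→φ0] = [16, 56, 16, 48]
r7 m[H→φ4] = [2268, 3528, 1568, 4032]
r7 m[H→φ6] = [2268, 4032, 1568, 3024]
r8 m[φ0→K] = [280, 280, 448, 280]
r8 m[φ0→H] = [178605, 158760, 92610, 158760]
r8 m[φ1→K] = [17010, 13230, 19845, 22680]
r8 m[φ1→J] = [1680, 2520, 2240, 3136]
r8 m[φ2→G] = [28224, 15120, 15120, 15680]
r8 m[φ2→J] = [2835, 1890, 960, 2835]
r8 m[φ3→G] = [7, 5, 1, 1]
r8 m[φ4→H] = [4, 8, 4, 6]
r8 m[φ5→G] = [5, 6, 9, 3]
r8 m[φ6→H] = [4, 7, 4, 8]
r8 m[φ7→G] = [9, 8, 7, 2]
r8 m[K→φ0] = [17010, 13230, 19845, 22680]
r8 m[K→φ1] = [280, 280, 448, 280]
r8 m[G→φ2] = [315, 240, 63, 6]
r8 m[G→φ3] = [1270080, 725760, 952560, 94080]
r8 m[G→φ5] = [1778112, 604800, 105840, 31360]
r8 m[G→φ7] = [987840, 453600, 136080, 47040]
r8 m[J→φ1] = [2835, 1890, 960, 2835]
r8 m[J→φ2] = [1680, 2520, 2240, 3136]
r8 m[H→φ0] = [16, 56, 16, 48]
r8 m[H→φ4] = [714420, 1111320, 370440, 1270080]
r8 m[H→φ6] = [714420, 1270080, 370440, 952560]
r9 m[φ0→K] = [280, 280, 448, 280]
r9 m[φ0→H] = [178605, 158760, 92610, 158760]
r9 m[φ1→K] = [17010, 13230, 19845, 22680]
r9 m[φ1→J] = [1680, 2520, 2240, 3136]
r9 m[φ2→G] = [28224, 15120, 15120, 15680]
r9 m[φ2→J] = [2835, 1890, 960, 2835]
r9 m[φ3→G] = [7, 5, 1, 1]
r9 m[φ4→H] = [4, 8, 4, 6]
r9 m[φ5→G] = [5, 6, 9, 3]
r9 m[φ6→H] = [4, 7, 4, 8]
r9 m[φ7→G] = [9, 8, 7, 2]
r9 m[K→φ0] = [17010, 13230, 19845, 22680]
r9 m[K→φ1] = [280, 280, 448, 280]
r9 m[G→φ2] = [315, 240, 63, 6]
r9 m[G→φ3] = [1270080, 725760, 952560, 94080]
r9 m[G→φ5] = [1778112, 604800, 105840, 31360]
r9 m[G→φ7] = [987840, 453600, 136080, 47040]
r9 m[J→φ1] = [2835, 1890, 960, 2835]
r9 m[J→φ2] = [1680, 2520, 2240, 3136]
r9 m[H→φ0] = [16, 56, 16, 48]
r9 m[H→φ4] = [714420, 1111320, 370440, 1270080]
r9 m[H→φ6] = [714420, 1270080, 370440, 952560]
fixed point reached at round 9
traceback from K: (K=2, G=0, J=3, H=1), score=8890560

assignment: (K=2, G=0, J=3, H=1); score = 8890560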